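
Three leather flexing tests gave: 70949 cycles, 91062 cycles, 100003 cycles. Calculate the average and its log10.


Average = 87338 cycles
log10 = 4.94

Average = (70949 + 91062 + 100003) / 3 = 87338 cycles
log10(87338) = 4.94


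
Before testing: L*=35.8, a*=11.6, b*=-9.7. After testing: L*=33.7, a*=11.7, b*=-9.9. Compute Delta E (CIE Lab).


dL = 33.7 - 35.8 = -2.1
da = 11.7 - 11.6 = 0.1
db = -9.9 - (-9.7) = -0.2
dE = sqrt((-2.1)^2 + (0.1)^2 + (-0.2)^2) = 2.11


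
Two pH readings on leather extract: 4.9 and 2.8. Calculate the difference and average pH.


Difference = |4.9 - 2.8| = 2.1
Average = (4.9 + 2.8) / 2 = 3.85


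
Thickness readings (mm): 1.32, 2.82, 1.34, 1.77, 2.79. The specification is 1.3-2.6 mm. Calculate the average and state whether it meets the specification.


Average = 2.01 mm
Within specification: Yes

Sum = 10.04
Average = 10.04 / 5 = 2.01 mm
Specification range: 1.3 to 2.6 mm
Within spec: Yes


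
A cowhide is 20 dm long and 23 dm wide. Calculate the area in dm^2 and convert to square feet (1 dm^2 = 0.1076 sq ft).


460 dm^2
49.50 sq ft

Area = 20 x 23 = 460 dm^2
Conversion: 460 x 0.1076 = 49.50 sq ft


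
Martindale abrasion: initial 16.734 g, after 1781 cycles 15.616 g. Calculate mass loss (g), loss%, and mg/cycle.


Mass loss = 1.118 g
Loss = 6.68%
Rate = 0.628 mg/cycle

Loss = 16.734 - 15.616 = 1.118 g
Loss% = 1.118 / 16.734 x 100 = 6.68%
Rate = 1.118 / 1781 x 1000 = 0.628 mg/cycle


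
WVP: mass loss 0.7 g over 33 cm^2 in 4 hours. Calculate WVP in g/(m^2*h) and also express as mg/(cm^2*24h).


WVP = 53.03 g/(m^2*h)
Daily rate = 127.27 mg/(cm^2*24h)

WVP = 0.7 / (33 x 4) x 10000 = 53.03 g/(m^2*h)
Mass loss in mg = 0.7 x 1000 = 700 mg
Per cm^2 per 24h in mg: 700 x 24 / (33 x 4) = 16800 / 132 = 127.27 mg/(cm^2*24h)


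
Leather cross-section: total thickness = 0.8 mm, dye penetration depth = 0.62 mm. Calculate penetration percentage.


77.5%


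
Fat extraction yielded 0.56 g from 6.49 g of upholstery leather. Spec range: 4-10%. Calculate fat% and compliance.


Fat content = 8.6%
Compliant: Yes


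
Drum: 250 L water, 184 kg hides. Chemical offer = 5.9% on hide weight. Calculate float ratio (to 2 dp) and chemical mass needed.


Float ratio = 250 / 184 = 1.36
Chemical = 184 x 5.9 / 100 = 10.856 kg


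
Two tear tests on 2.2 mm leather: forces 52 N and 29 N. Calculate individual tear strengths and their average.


Tear 1 = 23.6 N/mm
Tear 2 = 13.2 N/mm
Average = 18.4 N/mm


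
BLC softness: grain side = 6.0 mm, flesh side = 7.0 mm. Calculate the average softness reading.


6.50 mm


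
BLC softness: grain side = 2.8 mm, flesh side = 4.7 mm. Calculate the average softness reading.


Average = (2.8 + 4.7) / 2
Average = 3.75 mm


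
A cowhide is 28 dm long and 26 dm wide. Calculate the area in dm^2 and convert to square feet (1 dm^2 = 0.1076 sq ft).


728 dm^2
78.33 sq ft

Area = 28 x 26 = 728 dm^2
Conversion: 728 x 0.1076 = 78.33 sq ft


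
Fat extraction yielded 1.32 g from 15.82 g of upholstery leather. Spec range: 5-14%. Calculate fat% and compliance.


Fat content = 8.3%
Compliant: Yes


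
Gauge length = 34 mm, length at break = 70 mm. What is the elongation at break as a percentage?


Extension = 70 - 34 = 36 mm
Elongation = 36 / 34 x 100 = 105.9%


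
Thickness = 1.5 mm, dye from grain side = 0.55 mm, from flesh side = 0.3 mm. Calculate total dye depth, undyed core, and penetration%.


Total dyed = 0.85 mm
Undyed core = 0.65 mm
Penetration = 56.7%

Total dyed = 0.55 + 0.3 = 0.85 mm
Undyed core = 1.5 - 0.85 = 0.65 mm
Penetration = 0.85 / 1.5 x 100 = 56.7%


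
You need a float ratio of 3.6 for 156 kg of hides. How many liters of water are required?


561.6 L

Water = hide weight x target ratio
Water = 156 x 3.6 = 561.6 L


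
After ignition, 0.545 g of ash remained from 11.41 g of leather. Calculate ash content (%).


4.78%

Ash% = 0.545 / 11.41 x 100
Ash% = 4.78%


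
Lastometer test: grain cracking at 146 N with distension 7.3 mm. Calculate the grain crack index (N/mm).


Grain crack index = force / distension
Index = 146 / 7.3 = 20.0 N/mm


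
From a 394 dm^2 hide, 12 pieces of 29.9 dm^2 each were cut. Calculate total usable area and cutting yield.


Total usable = 12 x 29.9 = 358.8 dm^2
Yield = 358.8 / 394 x 100 = 91.1%


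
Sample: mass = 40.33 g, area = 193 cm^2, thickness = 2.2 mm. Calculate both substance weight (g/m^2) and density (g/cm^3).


SW = 40.33 / 193 x 10000 = 2089.6 g/m^2
Volume = 193 x 2.2 / 10 = 42.46 cm^3
Density = 40.33 / 42.46 = 0.950 g/cm^3


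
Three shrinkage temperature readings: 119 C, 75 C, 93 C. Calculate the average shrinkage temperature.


Average = (119 + 75 + 93) / 3
Average = 287 / 3 = 95.7 C


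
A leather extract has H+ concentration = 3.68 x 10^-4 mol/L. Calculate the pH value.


pH = 3.43


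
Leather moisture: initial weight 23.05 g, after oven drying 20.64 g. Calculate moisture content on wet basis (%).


10.5%

Moisture = 23.05 - 20.64 = 2.41 g
MC = 2.41 / 23.05 x 100 = 10.5%


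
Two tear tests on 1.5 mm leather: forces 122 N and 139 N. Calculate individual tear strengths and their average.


Tear 1 = 122 / 1.5 = 81.3 N/mm
Tear 2 = 139 / 1.5 = 92.7 N/mm
Average = (81.3 + 92.7) / 2 = 87.0 N/mm


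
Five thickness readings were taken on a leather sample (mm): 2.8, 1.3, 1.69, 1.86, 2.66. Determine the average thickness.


Sum = 2.8 + 1.3 + 1.69 + 1.86 + 2.66 = 10.31
Average = 10.31 / 5 = 2.06 mm


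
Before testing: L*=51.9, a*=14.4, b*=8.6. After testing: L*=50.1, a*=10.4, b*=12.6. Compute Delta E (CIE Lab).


Delta E = 5.94

dL = 50.1 - 51.9 = -1.8
da = 10.4 - 14.4 = -4.0
db = 12.6 - 8.6 = 4.0
dE = sqrt((-1.8)^2 + (-4.0)^2 + (4.0)^2) = 5.94


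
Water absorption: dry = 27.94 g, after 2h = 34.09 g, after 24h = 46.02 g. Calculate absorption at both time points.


2h absorption = 22.0%
24h absorption = 64.7%

WA (2h) = (34.09 - 27.94) / 27.94 x 100 = 22.0%
WA (24h) = (46.02 - 27.94) / 27.94 x 100 = 64.7%


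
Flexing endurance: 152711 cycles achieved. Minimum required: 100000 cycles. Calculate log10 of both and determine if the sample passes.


Achieved: log10 = 5.18
Required: log10 = 5.00
Passes: Yes

log10(152711) = 5.18
log10(100000) = 5.00
Passes: Yes


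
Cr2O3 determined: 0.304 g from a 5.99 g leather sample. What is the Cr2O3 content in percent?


5.08%


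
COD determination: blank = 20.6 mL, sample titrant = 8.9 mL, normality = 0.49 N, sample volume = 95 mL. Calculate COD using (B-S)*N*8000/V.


482.8 mg/L

COD = (20.6 - 8.9) x 0.49 x 8000 / 95
COD = 11.7 x 0.49 x 8000 / 95
COD = 482.8 mg/L


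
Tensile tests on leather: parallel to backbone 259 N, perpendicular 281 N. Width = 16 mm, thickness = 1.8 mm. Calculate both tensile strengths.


Parallel = 8.99 N/mm^2
Perpendicular = 9.76 N/mm^2


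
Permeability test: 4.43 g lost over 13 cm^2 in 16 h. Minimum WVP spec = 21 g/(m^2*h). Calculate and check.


WVP = 212.98 g/(m^2*h)
Meets specification: Yes


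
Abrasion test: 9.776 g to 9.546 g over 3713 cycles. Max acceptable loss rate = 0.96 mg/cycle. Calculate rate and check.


Rate = 0.062 mg/cycle
Passes: Yes


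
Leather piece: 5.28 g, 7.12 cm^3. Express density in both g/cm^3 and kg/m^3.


0.742 g/cm^3
742 kg/m^3

Density = 5.28 / 7.12 = 0.742 g/cm^3
Convert: 0.742 x 1000 = 742 kg/m^3


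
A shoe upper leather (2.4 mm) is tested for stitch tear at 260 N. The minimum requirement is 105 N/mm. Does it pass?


STS = 260 / 2.4 = 108.3 N/mm
Minimum required: 105 N/mm
Passes: Yes


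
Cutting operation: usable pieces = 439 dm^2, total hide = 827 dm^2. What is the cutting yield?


53.1%

Yield = usable / total x 100
Yield = 439 / 827 x 100 = 53.1%


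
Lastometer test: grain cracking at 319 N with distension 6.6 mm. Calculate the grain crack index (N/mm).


Grain crack index = force / distension
Index = 319 / 6.6 = 48.3 N/mm


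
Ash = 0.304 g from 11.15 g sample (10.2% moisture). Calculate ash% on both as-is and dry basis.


As-is ash = 2.73%
Dry-basis ash = 3.04%

As-is ash% = 0.304 / 11.15 x 100 = 2.73%
Dry mass = 11.15 x (100 - 10.2) / 100 = 10.0127 g
Dry-basis ash% = 0.304 / 10.0127 x 100 = 3.04%


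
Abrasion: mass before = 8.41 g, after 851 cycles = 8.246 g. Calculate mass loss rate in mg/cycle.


Mass loss = 8.41 - 8.246 = 0.164 g
Rate = 0.164 / 851 x 1000 = 0.193 mg/cycle


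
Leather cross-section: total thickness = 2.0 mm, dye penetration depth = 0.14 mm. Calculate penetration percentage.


Penetration% = 0.14 / 2.0 x 100
Penetration = 7.0%


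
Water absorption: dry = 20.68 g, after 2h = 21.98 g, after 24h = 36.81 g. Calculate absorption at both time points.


2h absorption = 6.3%
24h absorption = 78.0%


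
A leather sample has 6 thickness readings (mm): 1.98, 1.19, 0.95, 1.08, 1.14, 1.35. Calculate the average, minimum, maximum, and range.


Sum = 7.69
Average = 7.69 / 6 = 1.28 mm
Minimum = 0.95 mm
Maximum = 1.98 mm
Range = 1.98 - 0.95 = 1.03 mm


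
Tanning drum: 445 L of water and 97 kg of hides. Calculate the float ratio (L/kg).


Float ratio = water / hide weight
Ratio = 445 / 97 = 4.6


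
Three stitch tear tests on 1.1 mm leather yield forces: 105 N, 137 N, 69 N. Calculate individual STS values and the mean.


STS1 = 105 / 1.1 = 95.5 N/mm
STS2 = 137 / 1.1 = 124.5 N/mm
STS3 = 69 / 1.1 = 62.7 N/mm
Mean = (95.5 + 124.5 + 62.7) / 3 = 94.2 N/mm


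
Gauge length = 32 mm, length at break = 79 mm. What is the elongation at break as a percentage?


146.9%


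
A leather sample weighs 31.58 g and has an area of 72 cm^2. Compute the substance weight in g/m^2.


Substance weight = mass / area x 10000
SW = 31.58 / 72 x 10000
SW = 4386.1 g/m^2


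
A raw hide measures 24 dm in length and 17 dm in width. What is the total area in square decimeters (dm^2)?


Area = length x width
Area = 24 x 17 = 408 dm^2


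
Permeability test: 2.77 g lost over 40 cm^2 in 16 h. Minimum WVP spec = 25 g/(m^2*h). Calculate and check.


WVP = 43.28 g/(m^2*h)
Meets specification: Yes

WVP = 2.77 / (40 x 16) x 10000 = 43.28 g/(m^2*h)
Minimum: 25 g/(m^2*h)
Meets spec: Yes


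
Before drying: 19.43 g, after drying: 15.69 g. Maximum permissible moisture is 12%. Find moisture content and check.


Moisture content = 19.2%
Acceptable: No


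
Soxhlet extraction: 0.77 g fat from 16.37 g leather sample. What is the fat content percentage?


4.7%

Fat content = 0.77 / 16.37 x 100
Fat = 4.7%


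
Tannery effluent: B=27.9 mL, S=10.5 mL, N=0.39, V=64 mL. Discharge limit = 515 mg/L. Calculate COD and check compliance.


COD = 848.3 mg/L
Compliant: No


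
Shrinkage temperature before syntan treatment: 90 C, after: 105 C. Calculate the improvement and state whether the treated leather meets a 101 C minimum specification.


Improvement = 105 - 90 = 15 C
Spec check: 105 C >= 101 C? Yes


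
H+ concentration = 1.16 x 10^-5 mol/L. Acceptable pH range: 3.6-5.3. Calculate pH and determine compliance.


pH = 4.94
Compliant: Yes

pH = -log10(1.16 x 10^-5) = 4.94
Range: 3.6 to 5.3
Compliant: Yes


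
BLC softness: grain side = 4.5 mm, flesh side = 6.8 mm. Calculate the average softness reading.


5.65 mm


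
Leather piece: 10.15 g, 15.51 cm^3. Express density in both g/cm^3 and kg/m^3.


0.654 g/cm^3
654 kg/m^3

Density = 10.15 / 15.51 = 0.654 g/cm^3
Convert: 0.654 x 1000 = 654 kg/m^3


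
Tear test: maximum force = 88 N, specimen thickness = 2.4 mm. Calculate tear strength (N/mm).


Tear strength = force / thickness
Tear = 88 / 2.4 = 36.7 N/mm


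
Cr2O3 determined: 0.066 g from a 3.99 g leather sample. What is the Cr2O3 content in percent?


Cr2O3% = 0.066 / 3.99 x 100
Cr2O3% = 1.65%


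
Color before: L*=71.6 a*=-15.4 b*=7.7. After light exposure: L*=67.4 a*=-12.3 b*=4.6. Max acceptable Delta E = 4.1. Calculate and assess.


dL = -4.2, da = 3.1, db = -3.1
dE = sqrt((-4.2)^2 + (3.1)^2 + (-3.1)^2) = 6.07
Max = 4.1
Passes: No


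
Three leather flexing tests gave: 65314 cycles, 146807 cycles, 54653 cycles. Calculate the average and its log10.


Average = (65314 + 146807 + 54653) / 3 = 88925 cycles
log10(88925) = 4.95


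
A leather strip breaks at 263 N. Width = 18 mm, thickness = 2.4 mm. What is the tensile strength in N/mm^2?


6.09 N/mm^2


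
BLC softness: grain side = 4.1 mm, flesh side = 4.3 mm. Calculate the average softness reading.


4.20 mm


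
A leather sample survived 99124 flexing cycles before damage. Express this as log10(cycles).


5.00

log10(99124) = 5.00


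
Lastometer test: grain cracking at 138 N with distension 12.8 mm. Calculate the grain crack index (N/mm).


Grain crack index = force / distension
Index = 138 / 12.8 = 10.8 N/mm


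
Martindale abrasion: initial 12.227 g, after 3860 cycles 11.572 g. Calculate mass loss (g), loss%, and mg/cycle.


Loss = 12.227 - 11.572 = 0.655 g
Loss% = 0.655 / 12.227 x 100 = 5.36%
Rate = 0.655 / 3860 x 1000 = 0.170 mg/cycle


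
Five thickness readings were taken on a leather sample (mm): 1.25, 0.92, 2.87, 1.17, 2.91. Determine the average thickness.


Sum = 1.25 + 0.92 + 2.87 + 1.17 + 2.91 = 9.12
Average = 9.12 / 5 = 1.82 mm


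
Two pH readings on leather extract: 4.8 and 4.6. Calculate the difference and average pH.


Difference = 0.2
Average pH = 4.70

Difference = |4.8 - 4.6| = 0.2
Average = (4.8 + 4.6) / 2 = 4.70


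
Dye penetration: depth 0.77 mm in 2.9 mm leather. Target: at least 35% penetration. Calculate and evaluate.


Penetration = 0.77 / 2.9 x 100 = 26.6%
Target: 35%
Meets target: No


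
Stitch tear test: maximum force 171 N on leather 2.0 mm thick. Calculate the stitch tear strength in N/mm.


85.5 N/mm

Stitch tear strength = force / thickness
STS = 171 / 2.0 = 85.5 N/mm


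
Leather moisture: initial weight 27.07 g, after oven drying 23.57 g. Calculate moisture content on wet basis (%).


Moisture = 27.07 - 23.57 = 3.50 g
MC = 3.50 / 27.07 x 100 = 12.9%


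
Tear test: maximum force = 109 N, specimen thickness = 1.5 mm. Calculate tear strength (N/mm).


Tear strength = force / thickness
Tear = 109 / 1.5 = 72.7 N/mm


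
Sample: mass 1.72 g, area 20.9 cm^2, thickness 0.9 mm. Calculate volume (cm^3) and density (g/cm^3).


Volume = 1.881 cm^3
Density = 0.914 g/cm^3


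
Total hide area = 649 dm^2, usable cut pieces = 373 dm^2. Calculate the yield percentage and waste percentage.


Yield = 57.5%
Waste = 42.5%

Yield = 373 / 649 x 100 = 57.5%
Waste = 649 - 373 = 276 dm^2
Waste% = 100 - 57.5 = 42.5%


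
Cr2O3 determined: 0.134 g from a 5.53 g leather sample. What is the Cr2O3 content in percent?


2.42%

Cr2O3% = 0.134 / 5.53 x 100
Cr2O3% = 2.42%


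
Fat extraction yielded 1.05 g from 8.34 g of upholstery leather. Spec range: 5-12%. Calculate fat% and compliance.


Fat% = 1.05 / 8.34 x 100 = 12.6%
Spec range: 5-12%
Compliant: No


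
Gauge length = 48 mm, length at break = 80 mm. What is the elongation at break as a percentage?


66.7%

Extension = 80 - 48 = 32 mm
Elongation = 32 / 48 x 100 = 66.7%


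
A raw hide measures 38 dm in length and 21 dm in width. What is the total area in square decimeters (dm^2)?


Area = length x width
Area = 38 x 21 = 798 dm^2


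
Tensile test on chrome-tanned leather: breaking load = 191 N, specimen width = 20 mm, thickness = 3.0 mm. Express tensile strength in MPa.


3.18 MPa


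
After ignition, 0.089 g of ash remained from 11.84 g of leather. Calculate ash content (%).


0.75%

Ash% = 0.089 / 11.84 x 100
Ash% = 0.75%


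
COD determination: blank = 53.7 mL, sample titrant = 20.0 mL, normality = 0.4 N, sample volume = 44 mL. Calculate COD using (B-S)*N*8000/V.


COD = (53.7 - 20.0) x 0.4 x 8000 / 44
COD = 33.7 x 0.4 x 8000 / 44
COD = 2450.9 mg/L


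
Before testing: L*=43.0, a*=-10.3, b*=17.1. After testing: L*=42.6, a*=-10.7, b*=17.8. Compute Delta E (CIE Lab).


Delta E = 0.90


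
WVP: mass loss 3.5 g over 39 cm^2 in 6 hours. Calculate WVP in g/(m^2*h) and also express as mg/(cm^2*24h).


WVP = 149.57 g/(m^2*h)
Daily rate = 358.97 mg/(cm^2*24h)

WVP = 3.5 / (39 x 6) x 10000 = 149.57 g/(m^2*h)
Mass loss in mg = 3.5 x 1000 = 3500 mg
Per cm^2 per 24h in mg: 3500 x 24 / (39 x 6) = 84000 / 234 = 358.97 mg/(cm^2*24h)


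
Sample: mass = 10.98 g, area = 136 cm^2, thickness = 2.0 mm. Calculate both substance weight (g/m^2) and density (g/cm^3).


Substance weight = 807.4 g/m^2
Density = 0.404 g/cm^3

SW = 10.98 / 136 x 10000 = 807.4 g/m^2
Volume = 136 x 2.0 / 10 = 27.20 cm^3
Density = 10.98 / 27.20 = 0.404 g/cm^3


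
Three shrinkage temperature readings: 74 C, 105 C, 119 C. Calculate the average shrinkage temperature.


99.3 C


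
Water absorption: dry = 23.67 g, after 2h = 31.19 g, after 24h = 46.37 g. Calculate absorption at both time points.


WA (2h) = (31.19 - 23.67) / 23.67 x 100 = 31.8%
WA (24h) = (46.37 - 23.67) / 23.67 x 100 = 95.9%


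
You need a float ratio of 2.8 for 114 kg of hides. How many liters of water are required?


319.2 L

Water = hide weight x target ratio
Water = 114 x 2.8 = 319.2 L


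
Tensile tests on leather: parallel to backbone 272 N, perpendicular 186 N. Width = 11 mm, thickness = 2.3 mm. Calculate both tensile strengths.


Area = 11 x 2.3 = 25.3 mm^2
TS (parallel) = 272 / 25.3 = 10.75 N/mm^2
TS (perpendicular) = 186 / 25.3 = 7.35 N/mm^2


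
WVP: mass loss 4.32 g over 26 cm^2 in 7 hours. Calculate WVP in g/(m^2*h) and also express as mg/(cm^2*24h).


WVP = 4.32 / (26 x 7) x 10000 = 237.36 g/(m^2*h)
Mass loss in mg = 4.32 x 1000 = 4320 mg
Per cm^2 per 24h in mg: 4320 x 24 / (26 x 7) = 103680 / 182 = 569.67 mg/(cm^2*24h)


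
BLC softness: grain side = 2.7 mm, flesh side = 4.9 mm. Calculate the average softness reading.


Average = (2.7 + 4.9) / 2
Average = 3.80 mm


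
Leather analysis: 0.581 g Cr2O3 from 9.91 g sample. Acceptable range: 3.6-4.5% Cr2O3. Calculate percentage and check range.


Cr2O3% = 0.581 / 9.91 x 100 = 5.86%
Acceptable range: 3.6 to 4.5%
Within range: No


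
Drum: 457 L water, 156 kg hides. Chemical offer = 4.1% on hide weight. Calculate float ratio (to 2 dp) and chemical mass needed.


Float ratio = 457 / 156 = 2.93
Chemical = 156 x 4.1 / 100 = 6.396 kg


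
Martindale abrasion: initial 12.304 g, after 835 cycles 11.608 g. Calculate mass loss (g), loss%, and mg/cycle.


Mass loss = 0.696 g
Loss = 5.66%
Rate = 0.834 mg/cycle


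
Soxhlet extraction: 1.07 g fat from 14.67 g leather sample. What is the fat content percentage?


Fat content = 1.07 / 14.67 x 100
Fat = 7.3%


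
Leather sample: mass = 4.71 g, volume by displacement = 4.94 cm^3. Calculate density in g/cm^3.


0.953 g/cm^3


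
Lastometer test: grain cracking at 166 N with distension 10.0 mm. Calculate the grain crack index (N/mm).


Grain crack index = force / distension
Index = 166 / 10.0 = 16.6 N/mm


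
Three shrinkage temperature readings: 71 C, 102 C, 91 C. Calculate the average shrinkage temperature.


88.0 C


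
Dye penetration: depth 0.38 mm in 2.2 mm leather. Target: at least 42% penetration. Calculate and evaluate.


Penetration = 0.38 / 2.2 x 100 = 17.3%
Target: 42%
Meets target: No


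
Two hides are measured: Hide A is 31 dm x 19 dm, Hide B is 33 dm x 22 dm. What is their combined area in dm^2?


1315 dm^2


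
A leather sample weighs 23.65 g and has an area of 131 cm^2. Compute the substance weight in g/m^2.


Substance weight = mass / area x 10000
SW = 23.65 / 131 x 10000
SW = 1805.3 g/m^2


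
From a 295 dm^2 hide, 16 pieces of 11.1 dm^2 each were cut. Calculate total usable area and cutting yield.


Usable area = 177.6 dm^2
Yield = 60.2%


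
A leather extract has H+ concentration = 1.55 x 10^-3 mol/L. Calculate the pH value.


pH = -log10[H+]
pH = -log10(1.55 x 10^-3) = 2.81


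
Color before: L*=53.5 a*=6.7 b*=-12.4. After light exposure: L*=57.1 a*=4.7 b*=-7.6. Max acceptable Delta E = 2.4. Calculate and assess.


Delta E = 6.32
Passes: No


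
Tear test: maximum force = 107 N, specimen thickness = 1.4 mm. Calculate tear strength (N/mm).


Tear strength = force / thickness
Tear = 107 / 1.4 = 76.4 N/mm


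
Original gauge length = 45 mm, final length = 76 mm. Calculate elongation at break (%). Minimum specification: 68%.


Elongation = 68.9%
Meets spec: Yes


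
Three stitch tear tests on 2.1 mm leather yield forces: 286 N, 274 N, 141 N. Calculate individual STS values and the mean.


STS1 = 136.2 N/mm
STS2 = 130.5 N/mm
STS3 = 67.1 N/mm
Mean = 111.3 N/mm

STS1 = 286 / 2.1 = 136.2 N/mm
STS2 = 274 / 2.1 = 130.5 N/mm
STS3 = 141 / 2.1 = 67.1 N/mm
Mean = (136.2 + 130.5 + 67.1) / 3 = 111.3 N/mm


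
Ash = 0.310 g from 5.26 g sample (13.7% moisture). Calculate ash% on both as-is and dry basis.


As-is ash% = 0.310 / 5.26 x 100 = 5.89%
Dry mass = 5.26 x (100 - 13.7) / 100 = 4.53938 g
Dry-basis ash% = 0.310 / 4.53938 x 100 = 6.83%


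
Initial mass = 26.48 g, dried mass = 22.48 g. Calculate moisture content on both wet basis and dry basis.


Moisture lost = 26.48 - 22.48 = 4.00 g
Wet basis MC = 4.00 / 26.48 x 100 = 15.1%
Dry basis MC = 4.00 / 22.48 x 100 = 17.8%


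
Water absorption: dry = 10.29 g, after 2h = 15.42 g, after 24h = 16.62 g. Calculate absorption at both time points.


2h absorption = 49.9%
24h absorption = 61.5%

WA (2h) = (15.42 - 10.29) / 10.29 x 100 = 49.9%
WA (24h) = (16.62 - 10.29) / 10.29 x 100 = 61.5%


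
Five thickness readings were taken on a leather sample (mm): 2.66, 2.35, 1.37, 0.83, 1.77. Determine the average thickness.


1.80 mm


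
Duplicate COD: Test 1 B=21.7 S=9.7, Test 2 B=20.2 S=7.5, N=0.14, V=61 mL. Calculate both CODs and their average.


COD1 = 220.3 mg/L
COD2 = 233.2 mg/L
Average = 226.8 mg/L

COD1 = (21.7 - 9.7) x 0.14 x 8000 / 61 = 220.3 mg/L
COD2 = (20.2 - 7.5) x 0.14 x 8000 / 61 = 233.2 mg/L
Average = (220.3 + 233.2) / 2 = 226.8 mg/L


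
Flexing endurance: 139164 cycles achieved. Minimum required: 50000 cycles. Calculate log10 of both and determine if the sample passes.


log10(139164) = 5.14
log10(50000) = 4.70
Passes: Yes


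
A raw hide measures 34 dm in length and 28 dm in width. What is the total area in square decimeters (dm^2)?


Area = length x width
Area = 34 x 28 = 952 dm^2


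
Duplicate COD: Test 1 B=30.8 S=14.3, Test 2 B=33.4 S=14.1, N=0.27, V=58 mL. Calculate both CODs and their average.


COD1 = (30.8 - 14.3) x 0.27 x 8000 / 58 = 614.5 mg/L
COD2 = (33.4 - 14.1) x 0.27 x 8000 / 58 = 718.8 mg/L
Average = (614.5 + 718.8) / 2 = 666.7 mg/L


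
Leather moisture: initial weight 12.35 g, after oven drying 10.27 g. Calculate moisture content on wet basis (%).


Moisture = 12.35 - 10.27 = 2.08 g
MC = 2.08 / 12.35 x 100 = 16.8%


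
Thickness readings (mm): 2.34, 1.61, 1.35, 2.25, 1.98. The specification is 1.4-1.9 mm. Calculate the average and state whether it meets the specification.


Sum = 9.53
Average = 9.53 / 5 = 1.91 mm
Specification range: 1.4 to 1.9 mm
Within spec: No


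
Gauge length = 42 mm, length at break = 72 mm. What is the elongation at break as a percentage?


71.4%

Extension = 72 - 42 = 30 mm
Elongation = 30 / 42 x 100 = 71.4%


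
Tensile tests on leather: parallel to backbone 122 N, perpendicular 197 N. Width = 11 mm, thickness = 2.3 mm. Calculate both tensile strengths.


Parallel = 4.82 N/mm^2
Perpendicular = 7.79 N/mm^2

Area = 11 x 2.3 = 25.3 mm^2
TS (parallel) = 122 / 25.3 = 4.82 N/mm^2
TS (perpendicular) = 197 / 25.3 = 7.79 N/mm^2


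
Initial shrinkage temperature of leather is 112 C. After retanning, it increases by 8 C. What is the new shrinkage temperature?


120 C

New Ts = 112 + 8 = 120 C


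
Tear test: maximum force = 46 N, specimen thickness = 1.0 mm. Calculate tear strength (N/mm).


Tear strength = force / thickness
Tear = 46 / 1.0 = 46.0 N/mm


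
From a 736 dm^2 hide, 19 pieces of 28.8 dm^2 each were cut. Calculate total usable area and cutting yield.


Total usable = 19 x 28.8 = 547.2 dm^2
Yield = 547.2 / 736 x 100 = 74.3%


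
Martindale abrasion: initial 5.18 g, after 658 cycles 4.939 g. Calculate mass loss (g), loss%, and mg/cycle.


Loss = 5.18 - 4.939 = 0.241 g
Loss% = 0.241 / 5.18 x 100 = 4.65%
Rate = 0.241 / 658 x 1000 = 0.366 mg/cycle


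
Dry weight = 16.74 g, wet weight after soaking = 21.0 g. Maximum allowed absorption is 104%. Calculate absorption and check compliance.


WA = (21.0 - 16.74) / 16.74 x 100 = 25.4%
Maximum allowed: 104%
Compliant: Yes


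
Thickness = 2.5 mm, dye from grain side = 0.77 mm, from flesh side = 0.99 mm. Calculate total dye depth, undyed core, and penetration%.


Total dyed = 0.77 + 0.99 = 1.76 mm
Undyed core = 2.5 - 1.76 = 0.74 mm
Penetration = 1.76 / 2.5 x 100 = 70.4%


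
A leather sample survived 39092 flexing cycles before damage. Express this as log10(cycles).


log10(39092) = 4.59


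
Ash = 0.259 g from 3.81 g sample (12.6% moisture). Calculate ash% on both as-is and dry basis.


As-is ash = 6.80%
Dry-basis ash = 7.78%

As-is ash% = 0.259 / 3.81 x 100 = 6.80%
Dry mass = 3.81 x (100 - 12.6) / 100 = 3.32994 g
Dry-basis ash% = 0.259 / 3.32994 x 100 = 7.78%


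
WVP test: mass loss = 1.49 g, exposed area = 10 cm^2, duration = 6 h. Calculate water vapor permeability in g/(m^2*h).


WVP = mass_loss / (area x time) x 10000
WVP = 1.49 / (10 x 6) x 10000
WVP = 1.49 / 60 x 10000 = 248.33 g/(m^2*h)


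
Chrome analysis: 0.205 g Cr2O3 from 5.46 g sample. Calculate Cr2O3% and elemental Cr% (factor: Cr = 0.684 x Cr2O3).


Cr2O3 = 3.75%
Cr = 2.57%


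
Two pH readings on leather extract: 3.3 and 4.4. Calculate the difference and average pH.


Difference = 1.1
Average pH = 3.85


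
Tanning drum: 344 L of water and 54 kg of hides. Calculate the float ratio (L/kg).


6.4


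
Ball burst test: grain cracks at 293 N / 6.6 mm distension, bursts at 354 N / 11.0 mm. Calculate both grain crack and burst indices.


Crack index = 293 / 6.6 = 44.4 N/mm
Burst index = 354 / 11.0 = 32.2 N/mm


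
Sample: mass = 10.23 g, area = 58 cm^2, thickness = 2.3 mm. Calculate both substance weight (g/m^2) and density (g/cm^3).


SW = 10.23 / 58 x 10000 = 1763.8 g/m^2
Volume = 58 x 2.3 / 10 = 13.34 cm^3
Density = 10.23 / 13.34 = 0.767 g/cm^3


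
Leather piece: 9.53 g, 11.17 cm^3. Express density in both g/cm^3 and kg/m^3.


Density = 9.53 / 11.17 = 0.853 g/cm^3
Convert: 0.853 x 1000 = 853 kg/m^3


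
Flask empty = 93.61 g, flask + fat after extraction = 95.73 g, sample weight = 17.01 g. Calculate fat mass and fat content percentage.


Fat mass = 95.73 - 93.61 = 2.12 g
Fat% = 2.12 / 17.01 x 100 = 12.5%


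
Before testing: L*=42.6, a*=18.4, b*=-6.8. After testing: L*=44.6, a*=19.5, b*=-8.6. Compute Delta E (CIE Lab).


dL = 44.6 - 42.6 = 2.0
da = 19.5 - 18.4 = 1.1
db = -8.6 - (-6.8) = -1.8
dE = sqrt((2.0)^2 + (1.1)^2 + (-1.8)^2) = 2.91


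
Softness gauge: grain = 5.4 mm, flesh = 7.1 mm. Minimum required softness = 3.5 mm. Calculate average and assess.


Average = (5.4 + 7.1) / 2 = 6.25 mm
Minimum = 3.5 mm
Meets requirement: Yes


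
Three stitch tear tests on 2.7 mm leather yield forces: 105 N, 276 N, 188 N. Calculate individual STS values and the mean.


STS1 = 38.9 N/mm
STS2 = 102.2 N/mm
STS3 = 69.6 N/mm
Mean = 70.2 N/mm


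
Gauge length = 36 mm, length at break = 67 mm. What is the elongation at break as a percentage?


86.1%


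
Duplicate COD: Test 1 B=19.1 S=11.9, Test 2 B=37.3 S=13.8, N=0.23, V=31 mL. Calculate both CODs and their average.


COD1 = 427.4 mg/L
COD2 = 1394.8 mg/L
Average = 911.1 mg/L


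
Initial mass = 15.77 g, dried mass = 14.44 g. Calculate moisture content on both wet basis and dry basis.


Wet basis = 8.4%
Dry basis = 9.2%

Moisture lost = 15.77 - 14.44 = 1.33 g
Wet basis MC = 1.33 / 15.77 x 100 = 8.4%
Dry basis MC = 1.33 / 14.44 x 100 = 9.2%


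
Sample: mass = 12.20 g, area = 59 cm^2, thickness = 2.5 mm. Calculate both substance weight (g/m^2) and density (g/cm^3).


SW = 12.20 / 59 x 10000 = 2067.8 g/m^2
Volume = 59 x 2.5 / 10 = 14.75 cm^3
Density = 12.20 / 14.75 = 0.827 g/cm^3


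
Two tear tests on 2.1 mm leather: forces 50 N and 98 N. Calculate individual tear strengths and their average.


Tear 1 = 50 / 2.1 = 23.8 N/mm
Tear 2 = 98 / 2.1 = 46.7 N/mm
Average = (23.8 + 46.7) / 2 = 35.3 N/mm


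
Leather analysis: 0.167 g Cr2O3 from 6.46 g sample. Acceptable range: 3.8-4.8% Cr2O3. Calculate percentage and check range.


Cr2O3% = 0.167 / 6.46 x 100 = 2.59%
Acceptable range: 3.8 to 4.8%
Within range: No


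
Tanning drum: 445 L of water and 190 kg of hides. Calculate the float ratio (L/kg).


2.3

Float ratio = water / hide weight
Ratio = 445 / 190 = 2.3


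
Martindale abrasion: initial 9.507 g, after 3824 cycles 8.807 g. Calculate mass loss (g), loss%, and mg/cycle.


Loss = 9.507 - 8.807 = 0.700 g
Loss% = 0.700 / 9.507 x 100 = 7.36%
Rate = 0.700 / 3824 x 1000 = 0.183 mg/cycle


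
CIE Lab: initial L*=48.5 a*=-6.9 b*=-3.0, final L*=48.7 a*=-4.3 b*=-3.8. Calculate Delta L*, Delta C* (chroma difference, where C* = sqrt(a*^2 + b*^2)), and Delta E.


Delta L* = 0.2
Delta C* = -1.79
Delta E = 2.73

Delta L* = 48.7 - 48.5 = 0.2
C1* = sqrt((-6.9)^2 + (-3.0)^2) = 7.524
C2* = sqrt((-4.3)^2 + (-3.8)^2) = 5.738
Delta C* = 5.738 - 7.524 = -1.79
Delta E = sqrt((0.2)^2 + (2.6)^2 + (-0.8)^2) = 2.73


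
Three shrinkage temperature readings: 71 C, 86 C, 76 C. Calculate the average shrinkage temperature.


77.7 C

Average = (71 + 86 + 76) / 3
Average = 233 / 3 = 77.7 C


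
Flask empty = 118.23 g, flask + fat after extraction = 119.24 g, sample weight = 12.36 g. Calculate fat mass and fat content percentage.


Fat mass = 1.01 g
Fat content = 8.2%

Fat mass = 119.24 - 118.23 = 1.01 g
Fat% = 1.01 / 12.36 x 100 = 8.2%


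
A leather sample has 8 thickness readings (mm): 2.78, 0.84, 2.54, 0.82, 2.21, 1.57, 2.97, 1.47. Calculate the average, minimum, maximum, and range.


Average = 1.90 mm
Min = 0.82 mm
Max = 2.97 mm
Range = 2.15 mm


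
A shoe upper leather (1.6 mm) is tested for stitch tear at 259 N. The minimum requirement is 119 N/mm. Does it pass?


STS = 161.9 N/mm
Passes: Yes

STS = 259 / 1.6 = 161.9 N/mm
Minimum required: 119 N/mm
Passes: Yes


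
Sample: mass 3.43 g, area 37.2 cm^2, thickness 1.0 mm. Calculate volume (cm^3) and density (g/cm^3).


Volume = 3.720 cm^3
Density = 0.922 g/cm^3

Thickness in cm = 1.0 / 10 = 0.10 cm
Volume = 37.2 x 0.10 = 3.720 cm^3
Density = 3.43 / 3.720 = 0.922 g/cm^3


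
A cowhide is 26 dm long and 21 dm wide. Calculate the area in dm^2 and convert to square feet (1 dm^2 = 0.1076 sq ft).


546 dm^2
58.75 sq ft

Area = 26 x 21 = 546 dm^2
Conversion: 546 x 0.1076 = 58.75 sq ft


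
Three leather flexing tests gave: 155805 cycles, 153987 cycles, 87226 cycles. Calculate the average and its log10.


Average = (155805 + 153987 + 87226) / 3 = 132339 cycles
log10(132339) = 5.12


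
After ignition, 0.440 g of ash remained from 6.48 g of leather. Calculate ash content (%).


Ash% = 0.440 / 6.48 x 100
Ash% = 6.79%


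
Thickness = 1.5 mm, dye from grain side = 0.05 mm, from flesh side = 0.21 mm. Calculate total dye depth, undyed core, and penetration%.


Total dyed = 0.05 + 0.21 = 0.26 mm
Undyed core = 1.5 - 0.26 = 1.24 mm
Penetration = 0.26 / 1.5 x 100 = 17.3%


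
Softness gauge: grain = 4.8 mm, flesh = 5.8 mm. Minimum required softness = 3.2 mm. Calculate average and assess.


Average softness = 5.30 mm
Meets requirement: Yes

Average = (4.8 + 5.8) / 2 = 5.30 mm
Minimum = 3.2 mm
Meets requirement: Yes


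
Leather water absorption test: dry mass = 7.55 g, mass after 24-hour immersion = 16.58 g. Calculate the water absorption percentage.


119.6%

Water absorbed = 16.58 - 7.55 = 9.03 g
WA% = 9.03 / 7.55 x 100 = 119.6%


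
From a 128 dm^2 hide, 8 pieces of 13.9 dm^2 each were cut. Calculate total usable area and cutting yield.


Total usable = 8 x 13.9 = 111.2 dm^2
Yield = 111.2 / 128 x 100 = 86.9%


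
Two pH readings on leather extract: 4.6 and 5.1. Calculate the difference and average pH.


Difference = 0.5
Average pH = 4.85


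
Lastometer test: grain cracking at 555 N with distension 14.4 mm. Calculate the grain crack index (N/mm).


Grain crack index = force / distension
Index = 555 / 14.4 = 38.5 N/mm


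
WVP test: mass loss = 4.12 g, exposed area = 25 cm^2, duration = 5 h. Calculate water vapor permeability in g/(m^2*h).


WVP = mass_loss / (area x time) x 10000
WVP = 4.12 / (25 x 5) x 10000
WVP = 4.12 / 125 x 10000 = 329.60 g/(m^2*h)


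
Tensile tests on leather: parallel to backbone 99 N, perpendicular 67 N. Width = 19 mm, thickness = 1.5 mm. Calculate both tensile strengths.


Area = 19 x 1.5 = 28.5 mm^2
TS (parallel) = 99 / 28.5 = 3.47 N/mm^2
TS (perpendicular) = 67 / 28.5 = 2.35 N/mm^2


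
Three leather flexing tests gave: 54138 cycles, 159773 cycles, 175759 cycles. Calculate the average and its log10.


Average = (54138 + 159773 + 175759) / 3 = 129890 cycles
log10(129890) = 5.11


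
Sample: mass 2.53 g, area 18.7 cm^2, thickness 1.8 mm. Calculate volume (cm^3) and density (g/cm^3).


Volume = 3.366 cm^3
Density = 0.752 g/cm^3


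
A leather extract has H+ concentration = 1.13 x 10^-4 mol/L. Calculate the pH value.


pH = 3.95

pH = -log10[H+]
pH = -log10(1.13 x 10^-4) = 3.95


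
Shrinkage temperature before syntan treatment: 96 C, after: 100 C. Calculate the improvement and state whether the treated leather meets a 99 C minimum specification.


Improvement = 4 C
Meets 99 C spec: Yes

Improvement = 100 - 96 = 4 C
Spec check: 100 C >= 99 C? Yes


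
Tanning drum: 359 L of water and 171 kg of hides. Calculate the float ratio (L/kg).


2.1

Float ratio = water / hide weight
Ratio = 359 / 171 = 2.1


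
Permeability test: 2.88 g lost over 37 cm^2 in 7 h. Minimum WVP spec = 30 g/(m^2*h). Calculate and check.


WVP = 111.20 g/(m^2*h)
Meets specification: Yes

WVP = 2.88 / (37 x 7) x 10000 = 111.20 g/(m^2*h)
Minimum: 30 g/(m^2*h)
Meets spec: Yes


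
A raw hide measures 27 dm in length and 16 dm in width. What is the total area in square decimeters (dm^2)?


432 dm^2

Area = length x width
Area = 27 x 16 = 432 dm^2


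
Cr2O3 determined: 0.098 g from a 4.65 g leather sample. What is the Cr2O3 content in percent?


Cr2O3% = 0.098 / 4.65 x 100
Cr2O3% = 2.11%


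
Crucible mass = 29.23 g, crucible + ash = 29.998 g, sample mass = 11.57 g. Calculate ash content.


Ash mass = 29.998 - 29.23 = 0.768 g
Ash% = 0.768 / 11.57 x 100 = 6.64%


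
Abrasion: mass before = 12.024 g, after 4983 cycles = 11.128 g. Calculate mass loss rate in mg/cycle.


Mass loss = 12.024 - 11.128 = 0.896 g
Rate = 0.896 / 4983 x 1000 = 0.180 mg/cycle


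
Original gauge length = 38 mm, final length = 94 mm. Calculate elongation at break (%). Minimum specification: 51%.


Extension = 94 - 38 = 56 mm
Elongation = 56 / 38 x 100 = 147.4%
Minimum required: 51%
Meets specification: Yes


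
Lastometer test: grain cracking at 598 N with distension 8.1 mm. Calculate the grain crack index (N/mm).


Grain crack index = force / distension
Index = 598 / 8.1 = 73.8 N/mm


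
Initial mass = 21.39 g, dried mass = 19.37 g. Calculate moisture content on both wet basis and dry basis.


Wet basis = 9.4%
Dry basis = 10.4%

Moisture lost = 21.39 - 19.37 = 2.02 g
Wet basis MC = 2.02 / 21.39 x 100 = 9.4%
Dry basis MC = 2.02 / 19.37 x 100 = 10.4%


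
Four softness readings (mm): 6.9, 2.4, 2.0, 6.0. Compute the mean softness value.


4.33 mm

Sum = 6.9 + 2.4 + 2.0 + 6.0
Mean = 17.3 / 4 = 4.33 mm


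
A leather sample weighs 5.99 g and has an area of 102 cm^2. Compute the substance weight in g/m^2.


Substance weight = mass / area x 10000
SW = 5.99 / 102 x 10000
SW = 587.3 g/m^2


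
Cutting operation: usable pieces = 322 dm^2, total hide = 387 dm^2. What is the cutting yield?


83.2%

Yield = usable / total x 100
Yield = 322 / 387 x 100 = 83.2%


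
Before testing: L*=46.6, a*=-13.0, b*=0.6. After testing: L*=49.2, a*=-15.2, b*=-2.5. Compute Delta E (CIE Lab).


dL = 49.2 - 46.6 = 2.6
da = -15.2 - (-13.0) = -2.2
db = -2.5 - 0.6 = -3.1
dE = sqrt((2.6)^2 + (-2.2)^2 + (-3.1)^2) = 4.61


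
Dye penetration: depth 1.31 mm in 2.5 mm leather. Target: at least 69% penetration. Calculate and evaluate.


Penetration = 1.31 / 2.5 x 100 = 52.4%
Target: 69%
Meets target: No


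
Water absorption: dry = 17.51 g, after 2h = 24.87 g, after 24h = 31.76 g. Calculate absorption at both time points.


2h absorption = 42.0%
24h absorption = 81.4%


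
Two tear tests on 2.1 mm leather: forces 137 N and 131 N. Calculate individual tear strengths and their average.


Tear 1 = 65.2 N/mm
Tear 2 = 62.4 N/mm
Average = 63.8 N/mm

Tear 1 = 137 / 2.1 = 65.2 N/mm
Tear 2 = 131 / 2.1 = 62.4 N/mm
Average = (65.2 + 62.4) / 2 = 63.8 N/mm


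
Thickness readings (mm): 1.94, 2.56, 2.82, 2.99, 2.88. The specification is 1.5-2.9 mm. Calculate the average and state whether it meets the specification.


Sum = 13.19
Average = 13.19 / 5 = 2.64 mm
Specification range: 1.5 to 2.9 mm
Within spec: Yes


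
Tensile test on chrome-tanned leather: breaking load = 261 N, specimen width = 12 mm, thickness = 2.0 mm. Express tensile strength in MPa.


10.88 MPa


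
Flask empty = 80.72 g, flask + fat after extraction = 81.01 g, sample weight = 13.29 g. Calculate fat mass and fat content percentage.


Fat mass = 81.01 - 80.72 = 0.29 g
Fat% = 0.29 / 13.29 x 100 = 2.2%


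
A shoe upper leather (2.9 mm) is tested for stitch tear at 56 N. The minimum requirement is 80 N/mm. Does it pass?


STS = 56 / 2.9 = 19.3 N/mm
Minimum required: 80 N/mm
Passes: No


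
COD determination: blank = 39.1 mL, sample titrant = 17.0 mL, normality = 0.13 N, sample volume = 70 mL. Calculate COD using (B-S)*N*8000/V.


COD = (39.1 - 17.0) x 0.13 x 8000 / 70
COD = 22.1 x 0.13 x 8000 / 70
COD = 328.3 mg/L


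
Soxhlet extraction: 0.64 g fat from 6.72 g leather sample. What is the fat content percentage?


Fat content = 0.64 / 6.72 x 100
Fat = 9.5%


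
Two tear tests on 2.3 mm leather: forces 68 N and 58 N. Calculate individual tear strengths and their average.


Tear 1 = 29.6 N/mm
Tear 2 = 25.2 N/mm
Average = 27.4 N/mm

Tear 1 = 68 / 2.3 = 29.6 N/mm
Tear 2 = 58 / 2.3 = 25.2 N/mm
Average = (29.6 + 25.2) / 2 = 27.4 N/mm


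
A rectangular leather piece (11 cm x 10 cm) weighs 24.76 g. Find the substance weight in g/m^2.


Area = 11 x 10 = 110 cm^2
SW = 24.76 / 110 x 10000 = 2250.9 g/m^2


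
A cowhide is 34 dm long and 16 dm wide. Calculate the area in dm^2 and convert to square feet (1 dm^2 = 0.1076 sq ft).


544 dm^2
58.53 sq ft

Area = 34 x 16 = 544 dm^2
Conversion: 544 x 0.1076 = 58.53 sq ft


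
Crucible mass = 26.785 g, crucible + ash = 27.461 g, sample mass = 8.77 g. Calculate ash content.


Ash mass = 0.676 g
Ash content = 7.71%

Ash mass = 27.461 - 26.785 = 0.676 g
Ash% = 0.676 / 8.77 x 100 = 7.71%


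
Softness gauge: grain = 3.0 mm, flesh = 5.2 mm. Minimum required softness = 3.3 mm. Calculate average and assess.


Average = (3.0 + 5.2) / 2 = 4.10 mm
Minimum = 3.3 mm
Meets requirement: Yes


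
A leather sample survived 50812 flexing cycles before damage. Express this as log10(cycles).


4.71


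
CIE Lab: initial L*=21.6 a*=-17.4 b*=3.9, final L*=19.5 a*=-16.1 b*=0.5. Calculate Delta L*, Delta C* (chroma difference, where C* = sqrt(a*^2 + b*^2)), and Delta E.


Delta L* = 19.5 - 21.6 = -2.1
C1* = sqrt((-17.4)^2 + (3.9)^2) = 17.832
C2* = sqrt((-16.1)^2 + (0.5)^2) = 16.108
Delta C* = 16.108 - 17.832 = -1.72
Delta E = sqrt((-2.1)^2 + (1.3)^2 + (-3.4)^2) = 4.20
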